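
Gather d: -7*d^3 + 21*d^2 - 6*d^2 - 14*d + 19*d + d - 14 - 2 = -7*d^3 + 15*d^2 + 6*d - 16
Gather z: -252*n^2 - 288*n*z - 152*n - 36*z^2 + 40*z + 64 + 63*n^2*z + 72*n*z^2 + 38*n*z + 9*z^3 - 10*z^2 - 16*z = -252*n^2 - 152*n + 9*z^3 + z^2*(72*n - 46) + z*(63*n^2 - 250*n + 24) + 64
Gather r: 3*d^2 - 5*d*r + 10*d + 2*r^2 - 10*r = 3*d^2 + 10*d + 2*r^2 + r*(-5*d - 10)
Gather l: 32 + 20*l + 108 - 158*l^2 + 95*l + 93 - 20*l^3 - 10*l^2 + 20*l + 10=-20*l^3 - 168*l^2 + 135*l + 243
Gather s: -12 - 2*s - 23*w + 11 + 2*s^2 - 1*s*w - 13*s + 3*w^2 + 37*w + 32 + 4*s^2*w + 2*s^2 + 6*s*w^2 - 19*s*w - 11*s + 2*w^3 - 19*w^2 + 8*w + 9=s^2*(4*w + 4) + s*(6*w^2 - 20*w - 26) + 2*w^3 - 16*w^2 + 22*w + 40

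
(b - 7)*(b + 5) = b^2 - 2*b - 35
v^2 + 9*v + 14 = (v + 2)*(v + 7)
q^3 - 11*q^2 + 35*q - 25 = (q - 5)^2*(q - 1)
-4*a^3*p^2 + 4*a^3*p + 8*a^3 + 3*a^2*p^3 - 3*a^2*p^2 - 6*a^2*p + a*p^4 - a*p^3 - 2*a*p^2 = (-a + p)*(4*a + p)*(p - 2)*(a*p + a)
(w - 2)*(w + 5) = w^2 + 3*w - 10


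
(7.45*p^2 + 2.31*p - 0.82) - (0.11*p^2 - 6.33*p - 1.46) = 7.34*p^2 + 8.64*p + 0.64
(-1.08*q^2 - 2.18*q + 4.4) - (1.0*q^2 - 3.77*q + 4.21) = -2.08*q^2 + 1.59*q + 0.19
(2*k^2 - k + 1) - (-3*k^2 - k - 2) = 5*k^2 + 3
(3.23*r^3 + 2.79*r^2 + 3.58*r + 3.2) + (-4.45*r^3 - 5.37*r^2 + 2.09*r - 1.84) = -1.22*r^3 - 2.58*r^2 + 5.67*r + 1.36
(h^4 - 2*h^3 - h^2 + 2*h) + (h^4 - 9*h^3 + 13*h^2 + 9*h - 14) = 2*h^4 - 11*h^3 + 12*h^2 + 11*h - 14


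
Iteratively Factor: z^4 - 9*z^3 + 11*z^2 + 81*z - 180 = (z - 4)*(z^3 - 5*z^2 - 9*z + 45) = (z - 5)*(z - 4)*(z^2 - 9) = (z - 5)*(z - 4)*(z + 3)*(z - 3)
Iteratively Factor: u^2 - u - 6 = (u + 2)*(u - 3)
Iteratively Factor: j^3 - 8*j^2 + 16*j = (j)*(j^2 - 8*j + 16) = j*(j - 4)*(j - 4)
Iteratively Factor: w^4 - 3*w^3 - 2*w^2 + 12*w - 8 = (w - 2)*(w^3 - w^2 - 4*w + 4) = (w - 2)^2*(w^2 + w - 2) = (w - 2)^2*(w + 2)*(w - 1)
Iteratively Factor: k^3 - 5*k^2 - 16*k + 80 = (k - 5)*(k^2 - 16) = (k - 5)*(k - 4)*(k + 4)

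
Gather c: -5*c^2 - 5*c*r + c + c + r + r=-5*c^2 + c*(2 - 5*r) + 2*r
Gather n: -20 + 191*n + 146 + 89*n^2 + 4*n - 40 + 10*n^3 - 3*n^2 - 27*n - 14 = 10*n^3 + 86*n^2 + 168*n + 72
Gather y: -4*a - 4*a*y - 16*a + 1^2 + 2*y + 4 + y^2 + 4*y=-20*a + y^2 + y*(6 - 4*a) + 5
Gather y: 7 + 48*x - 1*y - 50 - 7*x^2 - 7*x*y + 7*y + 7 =-7*x^2 + 48*x + y*(6 - 7*x) - 36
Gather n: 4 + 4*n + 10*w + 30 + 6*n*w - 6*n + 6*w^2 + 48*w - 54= n*(6*w - 2) + 6*w^2 + 58*w - 20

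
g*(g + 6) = g^2 + 6*g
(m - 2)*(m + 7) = m^2 + 5*m - 14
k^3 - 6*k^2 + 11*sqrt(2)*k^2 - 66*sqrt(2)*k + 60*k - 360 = (k - 6)*(k + 5*sqrt(2))*(k + 6*sqrt(2))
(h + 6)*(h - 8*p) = h^2 - 8*h*p + 6*h - 48*p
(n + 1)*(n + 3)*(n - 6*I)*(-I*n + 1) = -I*n^4 - 5*n^3 - 4*I*n^3 - 20*n^2 - 9*I*n^2 - 15*n - 24*I*n - 18*I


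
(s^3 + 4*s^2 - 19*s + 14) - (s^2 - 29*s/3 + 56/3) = s^3 + 3*s^2 - 28*s/3 - 14/3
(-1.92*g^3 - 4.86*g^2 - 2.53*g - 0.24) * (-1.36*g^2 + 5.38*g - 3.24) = 2.6112*g^5 - 3.72*g^4 - 16.4852*g^3 + 2.4614*g^2 + 6.906*g + 0.7776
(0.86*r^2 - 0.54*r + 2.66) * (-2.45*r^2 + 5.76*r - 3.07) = -2.107*r^4 + 6.2766*r^3 - 12.2676*r^2 + 16.9794*r - 8.1662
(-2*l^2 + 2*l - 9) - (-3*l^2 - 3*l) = l^2 + 5*l - 9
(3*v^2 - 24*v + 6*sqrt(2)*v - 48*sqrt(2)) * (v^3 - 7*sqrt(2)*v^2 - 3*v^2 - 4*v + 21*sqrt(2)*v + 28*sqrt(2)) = 3*v^5 - 33*v^4 - 15*sqrt(2)*v^4 - 24*v^3 + 165*sqrt(2)*v^3 - 300*sqrt(2)*v^2 + 1020*v^2 - 1680*v - 480*sqrt(2)*v - 2688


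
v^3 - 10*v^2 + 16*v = v*(v - 8)*(v - 2)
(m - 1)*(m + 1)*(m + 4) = m^3 + 4*m^2 - m - 4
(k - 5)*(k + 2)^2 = k^3 - k^2 - 16*k - 20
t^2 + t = t*(t + 1)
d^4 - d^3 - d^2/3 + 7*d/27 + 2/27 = (d - 1)*(d - 2/3)*(d + 1/3)^2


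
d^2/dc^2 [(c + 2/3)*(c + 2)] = 2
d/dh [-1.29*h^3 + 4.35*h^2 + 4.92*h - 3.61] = -3.87*h^2 + 8.7*h + 4.92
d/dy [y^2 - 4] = 2*y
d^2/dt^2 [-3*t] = 0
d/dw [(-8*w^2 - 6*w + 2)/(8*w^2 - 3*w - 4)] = 2*(36*w^2 + 16*w + 15)/(64*w^4 - 48*w^3 - 55*w^2 + 24*w + 16)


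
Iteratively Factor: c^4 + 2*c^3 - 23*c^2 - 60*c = (c + 3)*(c^3 - c^2 - 20*c) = c*(c + 3)*(c^2 - c - 20) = c*(c - 5)*(c + 3)*(c + 4)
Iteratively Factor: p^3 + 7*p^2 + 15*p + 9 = (p + 3)*(p^2 + 4*p + 3) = (p + 3)^2*(p + 1)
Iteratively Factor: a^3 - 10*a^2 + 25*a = (a - 5)*(a^2 - 5*a) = a*(a - 5)*(a - 5)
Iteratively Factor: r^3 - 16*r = (r + 4)*(r^2 - 4*r) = r*(r + 4)*(r - 4)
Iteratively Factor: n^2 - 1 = (n - 1)*(n + 1)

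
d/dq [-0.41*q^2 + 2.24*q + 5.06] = 2.24 - 0.82*q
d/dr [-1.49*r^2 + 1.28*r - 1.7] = 1.28 - 2.98*r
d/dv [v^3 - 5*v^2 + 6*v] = 3*v^2 - 10*v + 6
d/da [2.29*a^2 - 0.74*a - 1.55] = 4.58*a - 0.74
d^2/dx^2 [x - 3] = 0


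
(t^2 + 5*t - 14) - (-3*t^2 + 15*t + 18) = 4*t^2 - 10*t - 32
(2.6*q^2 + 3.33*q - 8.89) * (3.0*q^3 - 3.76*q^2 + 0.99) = 7.8*q^5 + 0.214*q^4 - 39.1908*q^3 + 36.0004*q^2 + 3.2967*q - 8.8011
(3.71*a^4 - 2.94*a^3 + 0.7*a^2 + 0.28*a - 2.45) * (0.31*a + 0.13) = 1.1501*a^5 - 0.4291*a^4 - 0.1652*a^3 + 0.1778*a^2 - 0.7231*a - 0.3185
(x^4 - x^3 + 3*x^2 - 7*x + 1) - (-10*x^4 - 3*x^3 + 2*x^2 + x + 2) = 11*x^4 + 2*x^3 + x^2 - 8*x - 1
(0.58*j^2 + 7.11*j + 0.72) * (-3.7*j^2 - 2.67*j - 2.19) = -2.146*j^4 - 27.8556*j^3 - 22.9179*j^2 - 17.4933*j - 1.5768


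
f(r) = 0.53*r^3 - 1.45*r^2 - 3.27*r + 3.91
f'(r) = 1.59*r^2 - 2.9*r - 3.27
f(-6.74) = -202.20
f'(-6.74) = 88.51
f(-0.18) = 4.45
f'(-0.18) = -2.70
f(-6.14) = -153.36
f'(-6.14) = 74.48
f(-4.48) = -58.20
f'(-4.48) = 41.63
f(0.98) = -0.19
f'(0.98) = -4.58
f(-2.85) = -10.82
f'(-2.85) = 17.91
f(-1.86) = 1.57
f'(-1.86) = 7.62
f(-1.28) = 4.61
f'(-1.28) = 3.05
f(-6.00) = -143.15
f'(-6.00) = 71.37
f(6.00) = 46.57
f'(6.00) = 36.57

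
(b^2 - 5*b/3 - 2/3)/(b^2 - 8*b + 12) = (b + 1/3)/(b - 6)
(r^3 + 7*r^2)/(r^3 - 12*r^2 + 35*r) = r*(r + 7)/(r^2 - 12*r + 35)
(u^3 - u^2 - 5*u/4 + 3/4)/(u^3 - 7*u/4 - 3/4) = (2*u - 1)/(2*u + 1)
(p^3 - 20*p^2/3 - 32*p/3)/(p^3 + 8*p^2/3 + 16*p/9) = 3*(p - 8)/(3*p + 4)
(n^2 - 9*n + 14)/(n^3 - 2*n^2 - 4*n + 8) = (n - 7)/(n^2 - 4)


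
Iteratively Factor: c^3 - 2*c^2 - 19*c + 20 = (c - 1)*(c^2 - c - 20) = (c - 5)*(c - 1)*(c + 4)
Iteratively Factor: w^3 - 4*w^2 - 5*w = (w - 5)*(w^2 + w) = w*(w - 5)*(w + 1)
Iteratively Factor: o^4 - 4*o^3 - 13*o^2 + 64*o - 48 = (o - 3)*(o^3 - o^2 - 16*o + 16) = (o - 3)*(o + 4)*(o^2 - 5*o + 4) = (o - 3)*(o - 1)*(o + 4)*(o - 4)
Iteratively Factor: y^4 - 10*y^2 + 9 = (y - 1)*(y^3 + y^2 - 9*y - 9) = (y - 1)*(y + 3)*(y^2 - 2*y - 3) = (y - 3)*(y - 1)*(y + 3)*(y + 1)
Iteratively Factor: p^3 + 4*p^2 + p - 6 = (p + 2)*(p^2 + 2*p - 3) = (p - 1)*(p + 2)*(p + 3)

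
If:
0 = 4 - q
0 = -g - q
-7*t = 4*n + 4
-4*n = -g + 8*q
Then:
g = -4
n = -9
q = 4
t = 32/7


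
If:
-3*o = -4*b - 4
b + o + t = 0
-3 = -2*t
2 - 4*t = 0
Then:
No Solution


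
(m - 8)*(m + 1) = m^2 - 7*m - 8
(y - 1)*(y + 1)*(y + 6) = y^3 + 6*y^2 - y - 6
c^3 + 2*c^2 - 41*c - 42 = (c - 6)*(c + 1)*(c + 7)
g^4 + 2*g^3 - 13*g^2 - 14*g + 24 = (g - 3)*(g - 1)*(g + 2)*(g + 4)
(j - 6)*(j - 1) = j^2 - 7*j + 6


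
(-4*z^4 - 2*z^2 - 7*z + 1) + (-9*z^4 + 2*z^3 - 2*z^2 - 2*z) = -13*z^4 + 2*z^3 - 4*z^2 - 9*z + 1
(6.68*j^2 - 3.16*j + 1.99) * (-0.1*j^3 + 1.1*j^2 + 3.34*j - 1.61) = -0.668*j^5 + 7.664*j^4 + 18.6362*j^3 - 19.1202*j^2 + 11.7342*j - 3.2039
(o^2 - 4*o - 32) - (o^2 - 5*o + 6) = o - 38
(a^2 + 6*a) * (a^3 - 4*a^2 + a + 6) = a^5 + 2*a^4 - 23*a^3 + 12*a^2 + 36*a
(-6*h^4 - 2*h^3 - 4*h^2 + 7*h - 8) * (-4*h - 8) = 24*h^5 + 56*h^4 + 32*h^3 + 4*h^2 - 24*h + 64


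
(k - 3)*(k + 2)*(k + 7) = k^3 + 6*k^2 - 13*k - 42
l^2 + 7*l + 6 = (l + 1)*(l + 6)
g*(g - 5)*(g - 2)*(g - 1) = g^4 - 8*g^3 + 17*g^2 - 10*g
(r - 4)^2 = r^2 - 8*r + 16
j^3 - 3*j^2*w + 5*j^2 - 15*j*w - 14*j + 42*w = (j - 2)*(j + 7)*(j - 3*w)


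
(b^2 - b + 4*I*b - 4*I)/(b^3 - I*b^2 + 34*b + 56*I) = (b - 1)/(b^2 - 5*I*b + 14)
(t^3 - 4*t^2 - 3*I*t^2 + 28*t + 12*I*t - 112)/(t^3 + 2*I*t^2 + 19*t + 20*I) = (t^3 + t^2*(-4 - 3*I) + t*(28 + 12*I) - 112)/(t^3 + 2*I*t^2 + 19*t + 20*I)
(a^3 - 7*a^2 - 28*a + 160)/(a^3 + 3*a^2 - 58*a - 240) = (a - 4)/(a + 6)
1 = 1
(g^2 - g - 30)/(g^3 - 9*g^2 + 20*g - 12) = (g + 5)/(g^2 - 3*g + 2)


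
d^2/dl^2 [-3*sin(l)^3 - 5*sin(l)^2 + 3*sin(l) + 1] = 27*sin(l)^3 + 20*sin(l)^2 - 21*sin(l) - 10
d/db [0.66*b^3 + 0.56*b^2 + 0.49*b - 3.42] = 1.98*b^2 + 1.12*b + 0.49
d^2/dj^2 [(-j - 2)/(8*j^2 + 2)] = 4*(-16*j^2*(j + 2) + (3*j + 2)*(4*j^2 + 1))/(4*j^2 + 1)^3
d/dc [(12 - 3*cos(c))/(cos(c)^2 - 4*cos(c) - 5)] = 3*(sin(c)^2 + 8*cos(c) - 22)*sin(c)/(sin(c)^2 + 4*cos(c) + 4)^2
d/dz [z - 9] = 1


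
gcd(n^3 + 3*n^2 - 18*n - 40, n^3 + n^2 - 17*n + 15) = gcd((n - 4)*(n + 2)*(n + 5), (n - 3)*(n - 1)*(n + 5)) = n + 5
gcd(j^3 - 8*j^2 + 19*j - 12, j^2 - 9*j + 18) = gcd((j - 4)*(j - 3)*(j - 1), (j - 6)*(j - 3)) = j - 3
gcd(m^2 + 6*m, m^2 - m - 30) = 1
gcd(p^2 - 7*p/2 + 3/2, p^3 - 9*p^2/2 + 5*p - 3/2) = p^2 - 7*p/2 + 3/2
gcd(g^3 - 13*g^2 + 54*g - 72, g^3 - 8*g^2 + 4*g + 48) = g^2 - 10*g + 24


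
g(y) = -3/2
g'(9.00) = 0.00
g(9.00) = -1.50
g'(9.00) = 0.00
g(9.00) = -1.50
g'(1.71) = 0.00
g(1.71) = -1.50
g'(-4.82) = 0.00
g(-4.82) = -1.50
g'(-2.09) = 0.00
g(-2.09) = -1.50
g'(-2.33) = 0.00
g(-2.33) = -1.50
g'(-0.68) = 0.00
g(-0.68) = -1.50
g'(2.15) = 0.00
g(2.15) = -1.50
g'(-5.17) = 0.00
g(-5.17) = -1.50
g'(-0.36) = 0.00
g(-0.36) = -1.50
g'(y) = 0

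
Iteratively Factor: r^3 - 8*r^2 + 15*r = (r)*(r^2 - 8*r + 15) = r*(r - 5)*(r - 3)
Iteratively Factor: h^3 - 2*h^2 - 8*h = (h - 4)*(h^2 + 2*h) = (h - 4)*(h + 2)*(h)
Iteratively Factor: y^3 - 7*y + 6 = (y + 3)*(y^2 - 3*y + 2) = (y - 1)*(y + 3)*(y - 2)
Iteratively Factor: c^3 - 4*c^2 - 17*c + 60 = (c - 5)*(c^2 + c - 12) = (c - 5)*(c + 4)*(c - 3)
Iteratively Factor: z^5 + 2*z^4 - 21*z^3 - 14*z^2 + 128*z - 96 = (z + 4)*(z^4 - 2*z^3 - 13*z^2 + 38*z - 24) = (z - 3)*(z + 4)*(z^3 + z^2 - 10*z + 8) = (z - 3)*(z - 1)*(z + 4)*(z^2 + 2*z - 8) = (z - 3)*(z - 2)*(z - 1)*(z + 4)*(z + 4)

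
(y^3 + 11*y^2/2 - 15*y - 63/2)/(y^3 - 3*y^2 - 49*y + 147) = (y + 3/2)/(y - 7)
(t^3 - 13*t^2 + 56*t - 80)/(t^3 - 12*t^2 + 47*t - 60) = (t - 4)/(t - 3)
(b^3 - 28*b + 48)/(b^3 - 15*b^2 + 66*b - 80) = (b^2 + 2*b - 24)/(b^2 - 13*b + 40)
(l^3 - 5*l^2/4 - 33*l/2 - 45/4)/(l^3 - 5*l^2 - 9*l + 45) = (l + 3/4)/(l - 3)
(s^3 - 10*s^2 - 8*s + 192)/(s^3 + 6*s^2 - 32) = (s^2 - 14*s + 48)/(s^2 + 2*s - 8)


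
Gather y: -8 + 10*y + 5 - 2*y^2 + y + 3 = -2*y^2 + 11*y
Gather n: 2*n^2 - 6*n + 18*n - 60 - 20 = 2*n^2 + 12*n - 80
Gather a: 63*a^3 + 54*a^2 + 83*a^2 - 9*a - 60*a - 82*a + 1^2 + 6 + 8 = 63*a^3 + 137*a^2 - 151*a + 15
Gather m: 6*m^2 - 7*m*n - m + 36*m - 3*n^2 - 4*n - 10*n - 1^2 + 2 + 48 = 6*m^2 + m*(35 - 7*n) - 3*n^2 - 14*n + 49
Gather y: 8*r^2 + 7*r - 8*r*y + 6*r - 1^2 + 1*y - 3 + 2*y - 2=8*r^2 + 13*r + y*(3 - 8*r) - 6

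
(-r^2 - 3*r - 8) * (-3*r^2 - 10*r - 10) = 3*r^4 + 19*r^3 + 64*r^2 + 110*r + 80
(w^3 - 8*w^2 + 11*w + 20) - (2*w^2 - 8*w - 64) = w^3 - 10*w^2 + 19*w + 84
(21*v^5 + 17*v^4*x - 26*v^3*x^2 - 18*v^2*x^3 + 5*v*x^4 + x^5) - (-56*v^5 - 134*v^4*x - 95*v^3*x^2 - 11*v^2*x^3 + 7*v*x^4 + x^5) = 77*v^5 + 151*v^4*x + 69*v^3*x^2 - 7*v^2*x^3 - 2*v*x^4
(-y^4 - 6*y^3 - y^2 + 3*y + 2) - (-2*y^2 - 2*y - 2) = -y^4 - 6*y^3 + y^2 + 5*y + 4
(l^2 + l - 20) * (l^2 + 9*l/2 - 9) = l^4 + 11*l^3/2 - 49*l^2/2 - 99*l + 180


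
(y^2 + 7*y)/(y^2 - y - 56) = y/(y - 8)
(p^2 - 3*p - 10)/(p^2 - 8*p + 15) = (p + 2)/(p - 3)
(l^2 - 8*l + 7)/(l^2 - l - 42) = (l - 1)/(l + 6)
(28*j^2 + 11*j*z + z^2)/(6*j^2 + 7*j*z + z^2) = (28*j^2 + 11*j*z + z^2)/(6*j^2 + 7*j*z + z^2)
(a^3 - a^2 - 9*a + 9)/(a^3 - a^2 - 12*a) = (a^2 - 4*a + 3)/(a*(a - 4))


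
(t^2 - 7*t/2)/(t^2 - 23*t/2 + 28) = t/(t - 8)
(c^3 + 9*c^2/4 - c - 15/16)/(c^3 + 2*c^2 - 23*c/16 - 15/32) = 2*(2*c + 1)/(4*c + 1)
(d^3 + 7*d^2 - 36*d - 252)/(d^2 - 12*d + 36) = (d^2 + 13*d + 42)/(d - 6)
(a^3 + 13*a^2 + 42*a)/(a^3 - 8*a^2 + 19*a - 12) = a*(a^2 + 13*a + 42)/(a^3 - 8*a^2 + 19*a - 12)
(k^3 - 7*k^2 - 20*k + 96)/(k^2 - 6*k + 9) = (k^2 - 4*k - 32)/(k - 3)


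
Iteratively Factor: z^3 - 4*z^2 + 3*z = (z - 1)*(z^2 - 3*z) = z*(z - 1)*(z - 3)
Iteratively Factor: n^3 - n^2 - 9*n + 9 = (n + 3)*(n^2 - 4*n + 3) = (n - 3)*(n + 3)*(n - 1)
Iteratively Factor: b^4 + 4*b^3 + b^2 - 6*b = (b + 2)*(b^3 + 2*b^2 - 3*b) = (b + 2)*(b + 3)*(b^2 - b) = b*(b + 2)*(b + 3)*(b - 1)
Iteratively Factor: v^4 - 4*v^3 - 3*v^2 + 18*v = (v - 3)*(v^3 - v^2 - 6*v) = (v - 3)^2*(v^2 + 2*v) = v*(v - 3)^2*(v + 2)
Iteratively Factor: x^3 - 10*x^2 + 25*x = (x)*(x^2 - 10*x + 25) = x*(x - 5)*(x - 5)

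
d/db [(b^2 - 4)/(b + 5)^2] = 10*b/(b + 5)^3 + 8/(b + 5)^3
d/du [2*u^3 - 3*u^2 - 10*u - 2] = 6*u^2 - 6*u - 10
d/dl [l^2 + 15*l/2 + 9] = 2*l + 15/2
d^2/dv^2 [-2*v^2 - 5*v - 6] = -4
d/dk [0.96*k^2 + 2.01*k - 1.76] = 1.92*k + 2.01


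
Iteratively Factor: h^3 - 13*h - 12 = (h + 1)*(h^2 - h - 12) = (h + 1)*(h + 3)*(h - 4)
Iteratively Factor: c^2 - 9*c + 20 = (c - 5)*(c - 4)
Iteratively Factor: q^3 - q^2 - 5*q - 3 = (q + 1)*(q^2 - 2*q - 3) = (q - 3)*(q + 1)*(q + 1)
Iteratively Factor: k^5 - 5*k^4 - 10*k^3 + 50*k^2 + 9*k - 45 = (k + 1)*(k^4 - 6*k^3 - 4*k^2 + 54*k - 45) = (k + 1)*(k + 3)*(k^3 - 9*k^2 + 23*k - 15) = (k - 5)*(k + 1)*(k + 3)*(k^2 - 4*k + 3) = (k - 5)*(k - 1)*(k + 1)*(k + 3)*(k - 3)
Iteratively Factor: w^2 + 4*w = (w)*(w + 4)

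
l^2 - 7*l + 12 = (l - 4)*(l - 3)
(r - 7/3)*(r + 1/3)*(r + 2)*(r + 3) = r^4 + 3*r^3 - 43*r^2/9 - 143*r/9 - 14/3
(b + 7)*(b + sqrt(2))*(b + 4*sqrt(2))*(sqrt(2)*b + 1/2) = sqrt(2)*b^4 + 7*sqrt(2)*b^3 + 21*b^3/2 + 21*sqrt(2)*b^2/2 + 147*b^2/2 + 4*b + 147*sqrt(2)*b/2 + 28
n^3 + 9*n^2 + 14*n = n*(n + 2)*(n + 7)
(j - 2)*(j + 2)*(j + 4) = j^3 + 4*j^2 - 4*j - 16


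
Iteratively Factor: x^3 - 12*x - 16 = (x - 4)*(x^2 + 4*x + 4) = (x - 4)*(x + 2)*(x + 2)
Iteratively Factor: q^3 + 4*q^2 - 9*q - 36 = (q + 3)*(q^2 + q - 12) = (q + 3)*(q + 4)*(q - 3)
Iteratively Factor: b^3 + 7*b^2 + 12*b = (b + 3)*(b^2 + 4*b) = (b + 3)*(b + 4)*(b)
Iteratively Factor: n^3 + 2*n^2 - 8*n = (n + 4)*(n^2 - 2*n) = n*(n + 4)*(n - 2)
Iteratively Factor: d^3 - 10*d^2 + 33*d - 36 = (d - 3)*(d^2 - 7*d + 12) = (d - 3)^2*(d - 4)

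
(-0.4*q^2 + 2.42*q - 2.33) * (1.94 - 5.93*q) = 2.372*q^3 - 15.1266*q^2 + 18.5117*q - 4.5202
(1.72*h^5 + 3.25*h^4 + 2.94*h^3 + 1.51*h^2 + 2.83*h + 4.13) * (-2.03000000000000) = -3.4916*h^5 - 6.5975*h^4 - 5.9682*h^3 - 3.0653*h^2 - 5.7449*h - 8.3839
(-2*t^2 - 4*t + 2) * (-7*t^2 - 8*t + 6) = 14*t^4 + 44*t^3 + 6*t^2 - 40*t + 12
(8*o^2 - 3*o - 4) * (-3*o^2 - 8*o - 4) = -24*o^4 - 55*o^3 + 4*o^2 + 44*o + 16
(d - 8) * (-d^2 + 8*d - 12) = -d^3 + 16*d^2 - 76*d + 96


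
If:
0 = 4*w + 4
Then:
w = -1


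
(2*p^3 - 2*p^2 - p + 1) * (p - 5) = 2*p^4 - 12*p^3 + 9*p^2 + 6*p - 5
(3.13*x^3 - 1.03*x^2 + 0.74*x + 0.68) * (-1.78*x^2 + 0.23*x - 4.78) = -5.5714*x^5 + 2.5533*x^4 - 16.5155*x^3 + 3.8832*x^2 - 3.3808*x - 3.2504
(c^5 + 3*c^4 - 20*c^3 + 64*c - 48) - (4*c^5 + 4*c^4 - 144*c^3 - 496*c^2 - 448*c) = -3*c^5 - c^4 + 124*c^3 + 496*c^2 + 512*c - 48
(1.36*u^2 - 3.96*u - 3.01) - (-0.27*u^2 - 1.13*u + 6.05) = 1.63*u^2 - 2.83*u - 9.06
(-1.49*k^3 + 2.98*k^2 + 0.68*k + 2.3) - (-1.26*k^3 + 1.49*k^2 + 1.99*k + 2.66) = -0.23*k^3 + 1.49*k^2 - 1.31*k - 0.36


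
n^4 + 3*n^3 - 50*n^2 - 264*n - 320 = (n - 8)*(n + 2)*(n + 4)*(n + 5)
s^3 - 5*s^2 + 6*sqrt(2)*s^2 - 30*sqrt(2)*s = s*(s - 5)*(s + 6*sqrt(2))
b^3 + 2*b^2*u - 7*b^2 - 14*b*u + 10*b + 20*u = (b - 5)*(b - 2)*(b + 2*u)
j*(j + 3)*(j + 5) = j^3 + 8*j^2 + 15*j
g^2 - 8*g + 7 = (g - 7)*(g - 1)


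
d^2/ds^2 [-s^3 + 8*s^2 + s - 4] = 16 - 6*s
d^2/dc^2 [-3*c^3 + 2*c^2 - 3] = 4 - 18*c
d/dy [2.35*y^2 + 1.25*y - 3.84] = 4.7*y + 1.25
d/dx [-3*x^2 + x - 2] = 1 - 6*x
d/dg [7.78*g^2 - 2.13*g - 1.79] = 15.56*g - 2.13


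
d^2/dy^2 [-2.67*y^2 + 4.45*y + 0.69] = -5.34000000000000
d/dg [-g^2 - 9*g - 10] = -2*g - 9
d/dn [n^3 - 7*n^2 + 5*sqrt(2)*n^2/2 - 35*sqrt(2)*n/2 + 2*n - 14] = 3*n^2 - 14*n + 5*sqrt(2)*n - 35*sqrt(2)/2 + 2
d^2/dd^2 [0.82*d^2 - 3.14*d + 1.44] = 1.64000000000000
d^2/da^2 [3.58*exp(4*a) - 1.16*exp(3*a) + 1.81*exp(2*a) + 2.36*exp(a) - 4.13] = (57.28*exp(3*a) - 10.44*exp(2*a) + 7.24*exp(a) + 2.36)*exp(a)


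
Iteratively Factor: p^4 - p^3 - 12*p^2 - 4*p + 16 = (p + 2)*(p^3 - 3*p^2 - 6*p + 8) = (p + 2)^2*(p^2 - 5*p + 4) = (p - 1)*(p + 2)^2*(p - 4)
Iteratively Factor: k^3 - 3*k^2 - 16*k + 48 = (k - 4)*(k^2 + k - 12) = (k - 4)*(k - 3)*(k + 4)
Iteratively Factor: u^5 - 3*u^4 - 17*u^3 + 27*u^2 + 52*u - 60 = (u - 1)*(u^4 - 2*u^3 - 19*u^2 + 8*u + 60) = (u - 1)*(u + 3)*(u^3 - 5*u^2 - 4*u + 20) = (u - 2)*(u - 1)*(u + 3)*(u^2 - 3*u - 10) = (u - 5)*(u - 2)*(u - 1)*(u + 3)*(u + 2)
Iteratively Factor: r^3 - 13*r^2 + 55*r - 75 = (r - 5)*(r^2 - 8*r + 15) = (r - 5)*(r - 3)*(r - 5)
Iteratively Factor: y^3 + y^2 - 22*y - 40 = (y + 2)*(y^2 - y - 20) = (y + 2)*(y + 4)*(y - 5)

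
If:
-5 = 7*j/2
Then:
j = -10/7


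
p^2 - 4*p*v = p*(p - 4*v)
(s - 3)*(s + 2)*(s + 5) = s^3 + 4*s^2 - 11*s - 30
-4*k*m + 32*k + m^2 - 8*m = (-4*k + m)*(m - 8)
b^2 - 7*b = b*(b - 7)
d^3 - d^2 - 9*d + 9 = (d - 3)*(d - 1)*(d + 3)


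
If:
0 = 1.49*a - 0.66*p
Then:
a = 0.442953020134228*p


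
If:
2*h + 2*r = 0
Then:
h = -r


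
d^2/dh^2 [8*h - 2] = 0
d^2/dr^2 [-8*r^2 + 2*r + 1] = -16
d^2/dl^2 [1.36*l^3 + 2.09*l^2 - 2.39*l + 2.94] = 8.16*l + 4.18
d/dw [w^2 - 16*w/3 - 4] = 2*w - 16/3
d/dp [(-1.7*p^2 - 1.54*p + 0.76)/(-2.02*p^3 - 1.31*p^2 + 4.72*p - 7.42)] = (-3.434*p^4 - 6.2216*p^3 - 5.4358*p^2 + 27.2192*p + 7.8396)/(4.0804*p^6 + 5.2924*p^5 - 17.3527*p^4 + 17.6104*p^3 + 41.7188*p^2 - 70.0448*p + 55.0564)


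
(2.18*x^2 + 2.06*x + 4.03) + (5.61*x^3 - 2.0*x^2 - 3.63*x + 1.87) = 5.61*x^3 + 0.18*x^2 - 1.57*x + 5.9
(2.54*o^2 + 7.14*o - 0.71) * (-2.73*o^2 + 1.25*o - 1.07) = -6.9342*o^4 - 16.3172*o^3 + 8.1455*o^2 - 8.5273*o + 0.7597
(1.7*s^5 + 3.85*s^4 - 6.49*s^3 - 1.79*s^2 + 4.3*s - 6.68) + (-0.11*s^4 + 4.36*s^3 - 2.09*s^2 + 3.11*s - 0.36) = 1.7*s^5 + 3.74*s^4 - 2.13*s^3 - 3.88*s^2 + 7.41*s - 7.04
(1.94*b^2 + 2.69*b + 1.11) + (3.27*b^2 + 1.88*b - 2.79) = 5.21*b^2 + 4.57*b - 1.68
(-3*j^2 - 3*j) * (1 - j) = 3*j^3 - 3*j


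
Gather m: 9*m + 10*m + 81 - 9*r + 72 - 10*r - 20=19*m - 19*r + 133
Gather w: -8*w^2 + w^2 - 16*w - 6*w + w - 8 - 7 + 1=-7*w^2 - 21*w - 14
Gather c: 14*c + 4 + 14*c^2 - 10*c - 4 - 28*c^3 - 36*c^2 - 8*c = -28*c^3 - 22*c^2 - 4*c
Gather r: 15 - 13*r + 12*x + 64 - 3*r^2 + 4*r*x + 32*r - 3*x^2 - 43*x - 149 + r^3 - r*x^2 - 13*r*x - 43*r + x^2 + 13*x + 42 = r^3 - 3*r^2 + r*(-x^2 - 9*x - 24) - 2*x^2 - 18*x - 28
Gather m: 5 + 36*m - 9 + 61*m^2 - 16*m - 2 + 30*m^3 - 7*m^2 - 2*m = 30*m^3 + 54*m^2 + 18*m - 6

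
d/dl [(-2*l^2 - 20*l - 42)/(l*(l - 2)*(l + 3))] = 2*(l^2 + 14*l - 14)/(l^2*(l^2 - 4*l + 4))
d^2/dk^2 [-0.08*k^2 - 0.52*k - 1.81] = -0.160000000000000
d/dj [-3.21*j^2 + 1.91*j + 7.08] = 1.91 - 6.42*j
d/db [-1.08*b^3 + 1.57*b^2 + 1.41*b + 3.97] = -3.24*b^2 + 3.14*b + 1.41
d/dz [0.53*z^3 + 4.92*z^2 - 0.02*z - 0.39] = 1.59*z^2 + 9.84*z - 0.02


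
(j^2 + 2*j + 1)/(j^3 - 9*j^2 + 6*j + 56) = (j^2 + 2*j + 1)/(j^3 - 9*j^2 + 6*j + 56)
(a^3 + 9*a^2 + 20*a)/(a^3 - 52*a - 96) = a*(a^2 + 9*a + 20)/(a^3 - 52*a - 96)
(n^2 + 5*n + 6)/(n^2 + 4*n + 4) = (n + 3)/(n + 2)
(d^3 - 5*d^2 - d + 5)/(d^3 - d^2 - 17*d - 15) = (d - 1)/(d + 3)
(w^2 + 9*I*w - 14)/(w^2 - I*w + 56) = (w + 2*I)/(w - 8*I)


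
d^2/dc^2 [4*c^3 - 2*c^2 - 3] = 24*c - 4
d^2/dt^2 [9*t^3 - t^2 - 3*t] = 54*t - 2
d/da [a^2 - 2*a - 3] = 2*a - 2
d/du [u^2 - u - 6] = 2*u - 1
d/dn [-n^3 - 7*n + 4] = -3*n^2 - 7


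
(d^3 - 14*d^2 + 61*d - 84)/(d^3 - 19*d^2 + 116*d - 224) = (d - 3)/(d - 8)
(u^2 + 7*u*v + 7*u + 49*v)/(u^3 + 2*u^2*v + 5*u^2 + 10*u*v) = (u^2 + 7*u*v + 7*u + 49*v)/(u*(u^2 + 2*u*v + 5*u + 10*v))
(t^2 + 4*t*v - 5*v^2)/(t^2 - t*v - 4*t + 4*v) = (t + 5*v)/(t - 4)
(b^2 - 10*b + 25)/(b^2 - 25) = (b - 5)/(b + 5)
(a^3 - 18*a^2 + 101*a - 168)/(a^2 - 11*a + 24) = a - 7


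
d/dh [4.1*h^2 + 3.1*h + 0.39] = 8.2*h + 3.1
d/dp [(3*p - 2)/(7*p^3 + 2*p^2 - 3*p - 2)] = 2*(-21*p^3 + 18*p^2 + 4*p - 6)/(49*p^6 + 28*p^5 - 38*p^4 - 40*p^3 + p^2 + 12*p + 4)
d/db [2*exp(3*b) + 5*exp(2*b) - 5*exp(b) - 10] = (6*exp(2*b) + 10*exp(b) - 5)*exp(b)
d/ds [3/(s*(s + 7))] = 3*(-2*s - 7)/(s^2*(s^2 + 14*s + 49))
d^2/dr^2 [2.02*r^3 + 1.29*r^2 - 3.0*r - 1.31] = 12.12*r + 2.58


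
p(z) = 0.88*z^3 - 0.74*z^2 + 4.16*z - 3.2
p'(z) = 2.64*z^2 - 1.48*z + 4.16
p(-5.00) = -152.50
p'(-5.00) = 77.56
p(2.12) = 10.68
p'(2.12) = 12.89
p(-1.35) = -12.33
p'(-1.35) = 10.97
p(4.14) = 63.78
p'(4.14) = 43.28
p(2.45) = 15.49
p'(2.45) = 16.38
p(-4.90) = -144.88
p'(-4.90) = 74.80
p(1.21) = 2.31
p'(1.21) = 6.23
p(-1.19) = -10.68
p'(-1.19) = 9.66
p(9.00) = 615.82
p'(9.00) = 204.68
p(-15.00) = -3202.10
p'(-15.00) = 620.36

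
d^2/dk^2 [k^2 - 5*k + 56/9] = 2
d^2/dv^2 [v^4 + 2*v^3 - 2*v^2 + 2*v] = 12*v^2 + 12*v - 4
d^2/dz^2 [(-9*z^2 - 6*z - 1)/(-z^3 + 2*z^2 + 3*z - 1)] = 2*(9*z^6 + 18*z^5 + 51*z^4 - 91*z^3 + 21*z^2 + 51*z + 38)/(z^9 - 6*z^8 + 3*z^7 + 31*z^6 - 21*z^5 - 60*z^4 + 12*z^3 + 21*z^2 - 9*z + 1)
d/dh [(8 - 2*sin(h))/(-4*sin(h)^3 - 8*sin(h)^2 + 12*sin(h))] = (-sin(h)^3 + 5*sin(h)^2 + 8*sin(h) - 6)*cos(h)/((sin(h) - 1)^2*(sin(h) + 3)^2*sin(h)^2)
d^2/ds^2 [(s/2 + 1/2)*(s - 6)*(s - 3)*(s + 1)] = 6*s^2 - 21*s + 1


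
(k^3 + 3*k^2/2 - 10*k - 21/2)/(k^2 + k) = k + 1/2 - 21/(2*k)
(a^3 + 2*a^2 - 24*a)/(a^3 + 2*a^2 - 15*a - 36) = a*(a + 6)/(a^2 + 6*a + 9)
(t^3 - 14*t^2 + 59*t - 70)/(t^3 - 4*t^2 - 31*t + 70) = (t - 5)/(t + 5)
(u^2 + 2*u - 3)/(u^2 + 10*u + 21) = (u - 1)/(u + 7)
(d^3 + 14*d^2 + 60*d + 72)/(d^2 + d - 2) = (d^2 + 12*d + 36)/(d - 1)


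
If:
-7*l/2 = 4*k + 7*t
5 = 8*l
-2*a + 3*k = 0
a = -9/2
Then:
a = -9/2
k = -3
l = 5/8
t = 157/112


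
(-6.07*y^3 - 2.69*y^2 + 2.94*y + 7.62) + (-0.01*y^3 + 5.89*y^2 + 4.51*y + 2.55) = -6.08*y^3 + 3.2*y^2 + 7.45*y + 10.17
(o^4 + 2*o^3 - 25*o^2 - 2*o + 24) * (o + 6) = o^5 + 8*o^4 - 13*o^3 - 152*o^2 + 12*o + 144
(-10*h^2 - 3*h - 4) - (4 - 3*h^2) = -7*h^2 - 3*h - 8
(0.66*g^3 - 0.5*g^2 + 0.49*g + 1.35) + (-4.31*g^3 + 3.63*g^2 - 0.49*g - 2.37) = -3.65*g^3 + 3.13*g^2 - 1.02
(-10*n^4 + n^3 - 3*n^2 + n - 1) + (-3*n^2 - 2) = -10*n^4 + n^3 - 6*n^2 + n - 3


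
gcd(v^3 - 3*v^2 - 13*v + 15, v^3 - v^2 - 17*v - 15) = v^2 - 2*v - 15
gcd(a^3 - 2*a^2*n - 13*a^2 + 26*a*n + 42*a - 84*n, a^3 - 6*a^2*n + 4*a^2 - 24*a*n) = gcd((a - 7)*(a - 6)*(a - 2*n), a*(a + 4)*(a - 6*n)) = 1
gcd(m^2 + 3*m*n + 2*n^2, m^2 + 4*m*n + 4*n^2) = m + 2*n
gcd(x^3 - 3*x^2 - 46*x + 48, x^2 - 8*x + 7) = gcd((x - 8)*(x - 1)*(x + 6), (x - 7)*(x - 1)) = x - 1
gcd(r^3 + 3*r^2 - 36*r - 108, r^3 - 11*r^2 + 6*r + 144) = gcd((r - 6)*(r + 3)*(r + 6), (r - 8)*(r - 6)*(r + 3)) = r^2 - 3*r - 18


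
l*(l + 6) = l^2 + 6*l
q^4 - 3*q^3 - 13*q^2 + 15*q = q*(q - 5)*(q - 1)*(q + 3)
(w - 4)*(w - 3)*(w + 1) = w^3 - 6*w^2 + 5*w + 12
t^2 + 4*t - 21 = (t - 3)*(t + 7)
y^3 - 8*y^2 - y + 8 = (y - 8)*(y - 1)*(y + 1)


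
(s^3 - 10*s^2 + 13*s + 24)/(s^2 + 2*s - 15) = (s^2 - 7*s - 8)/(s + 5)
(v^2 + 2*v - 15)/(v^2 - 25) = (v - 3)/(v - 5)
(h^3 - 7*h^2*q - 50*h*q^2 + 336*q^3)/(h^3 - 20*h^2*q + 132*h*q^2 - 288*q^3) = (-h - 7*q)/(-h + 6*q)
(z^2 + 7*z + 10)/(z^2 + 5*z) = (z + 2)/z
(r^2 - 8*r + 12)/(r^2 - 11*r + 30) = (r - 2)/(r - 5)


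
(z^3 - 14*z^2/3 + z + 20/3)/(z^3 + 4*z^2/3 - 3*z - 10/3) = (z - 4)/(z + 2)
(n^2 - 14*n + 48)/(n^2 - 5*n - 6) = (n - 8)/(n + 1)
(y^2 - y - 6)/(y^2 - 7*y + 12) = (y + 2)/(y - 4)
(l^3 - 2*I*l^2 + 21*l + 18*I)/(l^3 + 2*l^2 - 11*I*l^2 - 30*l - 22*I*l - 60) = (l^2 + 4*I*l - 3)/(l^2 + l*(2 - 5*I) - 10*I)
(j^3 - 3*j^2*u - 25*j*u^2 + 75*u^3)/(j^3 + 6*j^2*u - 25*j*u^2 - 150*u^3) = (j - 3*u)/(j + 6*u)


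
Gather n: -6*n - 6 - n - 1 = -7*n - 7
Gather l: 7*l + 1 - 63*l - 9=-56*l - 8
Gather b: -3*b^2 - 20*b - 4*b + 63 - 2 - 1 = -3*b^2 - 24*b + 60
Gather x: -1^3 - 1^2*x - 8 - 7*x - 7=-8*x - 16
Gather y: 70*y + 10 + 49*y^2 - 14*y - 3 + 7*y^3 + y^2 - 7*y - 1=7*y^3 + 50*y^2 + 49*y + 6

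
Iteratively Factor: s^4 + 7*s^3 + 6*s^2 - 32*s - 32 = (s - 2)*(s^3 + 9*s^2 + 24*s + 16) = (s - 2)*(s + 4)*(s^2 + 5*s + 4) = (s - 2)*(s + 4)^2*(s + 1)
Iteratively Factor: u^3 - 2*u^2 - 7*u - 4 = (u + 1)*(u^2 - 3*u - 4) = (u + 1)^2*(u - 4)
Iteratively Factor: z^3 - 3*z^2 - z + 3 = (z - 1)*(z^2 - 2*z - 3) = (z - 3)*(z - 1)*(z + 1)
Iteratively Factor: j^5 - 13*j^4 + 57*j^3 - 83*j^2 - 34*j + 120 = (j - 3)*(j^4 - 10*j^3 + 27*j^2 - 2*j - 40) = (j - 3)*(j - 2)*(j^3 - 8*j^2 + 11*j + 20) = (j - 5)*(j - 3)*(j - 2)*(j^2 - 3*j - 4) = (j - 5)*(j - 3)*(j - 2)*(j + 1)*(j - 4)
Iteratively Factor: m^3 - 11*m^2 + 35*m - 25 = (m - 1)*(m^2 - 10*m + 25) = (m - 5)*(m - 1)*(m - 5)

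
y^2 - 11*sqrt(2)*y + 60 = (y - 6*sqrt(2))*(y - 5*sqrt(2))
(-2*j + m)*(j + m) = -2*j^2 - j*m + m^2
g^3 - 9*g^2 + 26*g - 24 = (g - 4)*(g - 3)*(g - 2)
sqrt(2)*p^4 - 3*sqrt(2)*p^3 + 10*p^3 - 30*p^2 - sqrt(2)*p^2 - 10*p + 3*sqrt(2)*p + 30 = (p - 3)*(p - 1)*(p + 5*sqrt(2))*(sqrt(2)*p + sqrt(2))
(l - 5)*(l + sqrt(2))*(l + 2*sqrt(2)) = l^3 - 5*l^2 + 3*sqrt(2)*l^2 - 15*sqrt(2)*l + 4*l - 20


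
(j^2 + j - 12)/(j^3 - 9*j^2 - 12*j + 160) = (j - 3)/(j^2 - 13*j + 40)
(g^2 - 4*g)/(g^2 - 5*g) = (g - 4)/(g - 5)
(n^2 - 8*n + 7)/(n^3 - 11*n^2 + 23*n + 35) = (n - 1)/(n^2 - 4*n - 5)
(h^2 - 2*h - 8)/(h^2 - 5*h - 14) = (h - 4)/(h - 7)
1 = 1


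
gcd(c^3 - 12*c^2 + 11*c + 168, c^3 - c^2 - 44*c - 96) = c^2 - 5*c - 24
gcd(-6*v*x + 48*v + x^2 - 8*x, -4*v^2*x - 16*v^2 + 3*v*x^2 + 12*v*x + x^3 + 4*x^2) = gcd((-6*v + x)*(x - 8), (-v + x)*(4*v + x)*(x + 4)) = 1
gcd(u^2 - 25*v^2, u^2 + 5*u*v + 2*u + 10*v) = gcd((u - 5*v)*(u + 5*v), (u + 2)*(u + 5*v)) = u + 5*v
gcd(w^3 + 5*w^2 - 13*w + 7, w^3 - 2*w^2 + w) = w^2 - 2*w + 1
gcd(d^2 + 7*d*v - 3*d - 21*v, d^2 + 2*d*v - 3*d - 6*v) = d - 3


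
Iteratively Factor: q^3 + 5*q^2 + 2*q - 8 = (q + 4)*(q^2 + q - 2) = (q - 1)*(q + 4)*(q + 2)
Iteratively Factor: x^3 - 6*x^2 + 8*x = (x - 4)*(x^2 - 2*x) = (x - 4)*(x - 2)*(x)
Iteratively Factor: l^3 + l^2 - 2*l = (l + 2)*(l^2 - l) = l*(l + 2)*(l - 1)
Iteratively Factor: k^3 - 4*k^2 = (k)*(k^2 - 4*k) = k^2*(k - 4)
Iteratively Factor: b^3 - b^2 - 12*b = (b - 4)*(b^2 + 3*b) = (b - 4)*(b + 3)*(b)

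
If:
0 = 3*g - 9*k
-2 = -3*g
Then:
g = 2/3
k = 2/9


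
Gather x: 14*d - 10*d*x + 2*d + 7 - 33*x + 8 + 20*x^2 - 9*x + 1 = 16*d + 20*x^2 + x*(-10*d - 42) + 16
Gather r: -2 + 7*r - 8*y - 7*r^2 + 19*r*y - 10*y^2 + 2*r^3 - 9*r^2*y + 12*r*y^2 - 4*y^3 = 2*r^3 + r^2*(-9*y - 7) + r*(12*y^2 + 19*y + 7) - 4*y^3 - 10*y^2 - 8*y - 2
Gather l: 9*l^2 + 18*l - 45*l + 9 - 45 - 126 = 9*l^2 - 27*l - 162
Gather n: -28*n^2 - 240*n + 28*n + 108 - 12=-28*n^2 - 212*n + 96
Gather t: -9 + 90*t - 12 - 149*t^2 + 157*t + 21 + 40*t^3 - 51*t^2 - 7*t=40*t^3 - 200*t^2 + 240*t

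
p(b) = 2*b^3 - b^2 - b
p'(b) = 6*b^2 - 2*b - 1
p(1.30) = 1.40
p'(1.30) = 6.54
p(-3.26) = -76.66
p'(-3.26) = 69.29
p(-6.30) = -533.48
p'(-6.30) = 249.74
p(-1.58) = -8.81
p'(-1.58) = 17.14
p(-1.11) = -2.86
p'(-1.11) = 8.61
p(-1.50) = -7.50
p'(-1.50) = 15.50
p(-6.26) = -523.56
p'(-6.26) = 246.65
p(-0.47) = 0.04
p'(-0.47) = 1.27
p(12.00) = 3300.00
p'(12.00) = 839.00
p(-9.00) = -1530.00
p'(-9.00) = 503.00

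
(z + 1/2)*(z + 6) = z^2 + 13*z/2 + 3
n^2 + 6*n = n*(n + 6)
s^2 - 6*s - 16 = (s - 8)*(s + 2)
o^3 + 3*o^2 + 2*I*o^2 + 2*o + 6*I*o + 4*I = (o + 1)*(o + 2)*(o + 2*I)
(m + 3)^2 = m^2 + 6*m + 9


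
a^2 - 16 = (a - 4)*(a + 4)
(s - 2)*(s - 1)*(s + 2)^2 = s^4 + s^3 - 6*s^2 - 4*s + 8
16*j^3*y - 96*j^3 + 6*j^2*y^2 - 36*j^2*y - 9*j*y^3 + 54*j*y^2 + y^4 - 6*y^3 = (-8*j + y)*(-2*j + y)*(j + y)*(y - 6)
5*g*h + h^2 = h*(5*g + h)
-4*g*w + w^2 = w*(-4*g + w)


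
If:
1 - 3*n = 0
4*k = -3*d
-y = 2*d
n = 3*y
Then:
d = -1/18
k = 1/24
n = 1/3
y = 1/9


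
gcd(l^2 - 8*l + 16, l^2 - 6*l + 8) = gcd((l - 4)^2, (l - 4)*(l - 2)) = l - 4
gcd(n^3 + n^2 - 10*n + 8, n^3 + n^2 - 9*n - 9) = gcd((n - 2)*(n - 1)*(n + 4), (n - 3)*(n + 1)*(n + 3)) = 1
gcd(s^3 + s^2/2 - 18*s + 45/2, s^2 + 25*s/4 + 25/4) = s + 5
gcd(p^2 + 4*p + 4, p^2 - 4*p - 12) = p + 2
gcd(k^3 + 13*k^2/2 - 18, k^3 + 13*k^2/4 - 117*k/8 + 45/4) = k^2 + 9*k/2 - 9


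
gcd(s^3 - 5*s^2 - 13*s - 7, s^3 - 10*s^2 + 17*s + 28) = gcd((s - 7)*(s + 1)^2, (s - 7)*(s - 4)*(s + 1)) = s^2 - 6*s - 7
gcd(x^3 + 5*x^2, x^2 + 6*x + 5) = x + 5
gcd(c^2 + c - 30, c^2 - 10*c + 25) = c - 5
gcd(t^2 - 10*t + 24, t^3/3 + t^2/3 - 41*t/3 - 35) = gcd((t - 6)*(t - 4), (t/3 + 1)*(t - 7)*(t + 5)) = 1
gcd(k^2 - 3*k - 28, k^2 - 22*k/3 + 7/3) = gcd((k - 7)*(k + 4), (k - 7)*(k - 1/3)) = k - 7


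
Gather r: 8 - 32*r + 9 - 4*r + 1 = 18 - 36*r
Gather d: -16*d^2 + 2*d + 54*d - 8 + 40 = -16*d^2 + 56*d + 32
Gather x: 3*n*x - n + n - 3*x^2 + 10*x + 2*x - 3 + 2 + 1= -3*x^2 + x*(3*n + 12)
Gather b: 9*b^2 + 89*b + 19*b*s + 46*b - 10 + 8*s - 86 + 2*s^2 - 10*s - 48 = 9*b^2 + b*(19*s + 135) + 2*s^2 - 2*s - 144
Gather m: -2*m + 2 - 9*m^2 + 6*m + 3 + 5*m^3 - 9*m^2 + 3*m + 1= 5*m^3 - 18*m^2 + 7*m + 6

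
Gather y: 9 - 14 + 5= 0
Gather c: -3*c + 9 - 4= 5 - 3*c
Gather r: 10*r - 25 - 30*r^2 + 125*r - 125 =-30*r^2 + 135*r - 150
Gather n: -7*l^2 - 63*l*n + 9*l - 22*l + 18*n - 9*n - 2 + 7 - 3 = -7*l^2 - 13*l + n*(9 - 63*l) + 2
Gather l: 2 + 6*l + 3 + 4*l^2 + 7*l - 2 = 4*l^2 + 13*l + 3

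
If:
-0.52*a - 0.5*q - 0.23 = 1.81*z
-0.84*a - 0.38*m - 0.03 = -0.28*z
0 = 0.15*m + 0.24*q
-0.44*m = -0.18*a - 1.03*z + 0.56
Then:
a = 1.04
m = -3.10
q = 1.94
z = -0.96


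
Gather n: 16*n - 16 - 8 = 16*n - 24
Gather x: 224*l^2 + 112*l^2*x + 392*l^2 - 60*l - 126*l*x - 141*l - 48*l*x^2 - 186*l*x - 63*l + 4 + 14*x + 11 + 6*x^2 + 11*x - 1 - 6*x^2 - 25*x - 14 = 616*l^2 - 48*l*x^2 - 264*l + x*(112*l^2 - 312*l)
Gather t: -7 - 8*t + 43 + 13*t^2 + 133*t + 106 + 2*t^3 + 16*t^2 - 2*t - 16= 2*t^3 + 29*t^2 + 123*t + 126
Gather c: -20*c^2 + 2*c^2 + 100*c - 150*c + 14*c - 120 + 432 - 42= -18*c^2 - 36*c + 270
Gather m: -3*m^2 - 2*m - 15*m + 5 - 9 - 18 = -3*m^2 - 17*m - 22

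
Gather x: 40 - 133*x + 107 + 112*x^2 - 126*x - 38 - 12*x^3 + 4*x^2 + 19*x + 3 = -12*x^3 + 116*x^2 - 240*x + 112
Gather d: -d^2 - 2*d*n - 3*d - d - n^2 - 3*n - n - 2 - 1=-d^2 + d*(-2*n - 4) - n^2 - 4*n - 3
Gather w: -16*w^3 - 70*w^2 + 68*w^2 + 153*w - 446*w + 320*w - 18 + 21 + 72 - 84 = -16*w^3 - 2*w^2 + 27*w - 9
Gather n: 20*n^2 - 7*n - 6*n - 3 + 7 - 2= 20*n^2 - 13*n + 2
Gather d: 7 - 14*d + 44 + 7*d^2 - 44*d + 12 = 7*d^2 - 58*d + 63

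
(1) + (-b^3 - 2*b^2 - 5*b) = -b^3 - 2*b^2 - 5*b + 1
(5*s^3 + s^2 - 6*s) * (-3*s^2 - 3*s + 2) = -15*s^5 - 18*s^4 + 25*s^3 + 20*s^2 - 12*s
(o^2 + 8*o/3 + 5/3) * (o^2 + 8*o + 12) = o^4 + 32*o^3/3 + 35*o^2 + 136*o/3 + 20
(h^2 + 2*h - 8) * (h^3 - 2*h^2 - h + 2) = h^5 - 13*h^3 + 16*h^2 + 12*h - 16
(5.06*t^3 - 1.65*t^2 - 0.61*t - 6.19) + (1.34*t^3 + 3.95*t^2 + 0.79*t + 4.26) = 6.4*t^3 + 2.3*t^2 + 0.18*t - 1.93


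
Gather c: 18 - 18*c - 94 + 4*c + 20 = -14*c - 56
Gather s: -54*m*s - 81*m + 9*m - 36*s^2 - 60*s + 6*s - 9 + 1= -72*m - 36*s^2 + s*(-54*m - 54) - 8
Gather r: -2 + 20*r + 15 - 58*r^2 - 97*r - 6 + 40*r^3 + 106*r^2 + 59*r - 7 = 40*r^3 + 48*r^2 - 18*r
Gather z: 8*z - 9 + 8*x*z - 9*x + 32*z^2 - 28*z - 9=-9*x + 32*z^2 + z*(8*x - 20) - 18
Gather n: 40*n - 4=40*n - 4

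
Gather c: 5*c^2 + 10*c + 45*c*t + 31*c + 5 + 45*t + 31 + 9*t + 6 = 5*c^2 + c*(45*t + 41) + 54*t + 42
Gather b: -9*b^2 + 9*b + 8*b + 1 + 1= -9*b^2 + 17*b + 2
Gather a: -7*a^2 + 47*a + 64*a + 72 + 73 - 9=-7*a^2 + 111*a + 136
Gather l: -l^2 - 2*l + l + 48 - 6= -l^2 - l + 42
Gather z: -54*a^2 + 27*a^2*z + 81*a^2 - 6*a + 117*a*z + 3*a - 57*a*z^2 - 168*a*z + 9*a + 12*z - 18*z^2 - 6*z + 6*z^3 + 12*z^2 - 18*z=27*a^2 + 6*a + 6*z^3 + z^2*(-57*a - 6) + z*(27*a^2 - 51*a - 12)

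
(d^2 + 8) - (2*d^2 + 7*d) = -d^2 - 7*d + 8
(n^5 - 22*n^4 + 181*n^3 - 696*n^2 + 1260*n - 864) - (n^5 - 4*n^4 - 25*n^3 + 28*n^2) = -18*n^4 + 206*n^3 - 724*n^2 + 1260*n - 864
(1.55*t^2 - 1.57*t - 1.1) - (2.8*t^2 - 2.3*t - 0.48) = -1.25*t^2 + 0.73*t - 0.62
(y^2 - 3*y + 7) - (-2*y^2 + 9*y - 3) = 3*y^2 - 12*y + 10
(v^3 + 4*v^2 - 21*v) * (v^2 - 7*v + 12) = v^5 - 3*v^4 - 37*v^3 + 195*v^2 - 252*v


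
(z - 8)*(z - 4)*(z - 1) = z^3 - 13*z^2 + 44*z - 32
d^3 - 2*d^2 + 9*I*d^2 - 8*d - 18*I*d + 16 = (d - 2)*(d + I)*(d + 8*I)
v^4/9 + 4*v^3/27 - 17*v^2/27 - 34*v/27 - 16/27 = (v/3 + 1/3)^2*(v - 8/3)*(v + 2)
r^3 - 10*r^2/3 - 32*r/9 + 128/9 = (r - 8/3)^2*(r + 2)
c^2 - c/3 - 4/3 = (c - 4/3)*(c + 1)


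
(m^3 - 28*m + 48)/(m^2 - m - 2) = (m^2 + 2*m - 24)/(m + 1)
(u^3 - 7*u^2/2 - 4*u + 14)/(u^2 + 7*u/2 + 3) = (2*u^2 - 11*u + 14)/(2*u + 3)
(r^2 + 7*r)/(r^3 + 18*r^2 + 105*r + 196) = r/(r^2 + 11*r + 28)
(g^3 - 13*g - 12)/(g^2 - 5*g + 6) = (g^3 - 13*g - 12)/(g^2 - 5*g + 6)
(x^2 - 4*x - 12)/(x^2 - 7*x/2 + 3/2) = 2*(x^2 - 4*x - 12)/(2*x^2 - 7*x + 3)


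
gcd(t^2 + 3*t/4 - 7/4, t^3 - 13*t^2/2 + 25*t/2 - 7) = t - 1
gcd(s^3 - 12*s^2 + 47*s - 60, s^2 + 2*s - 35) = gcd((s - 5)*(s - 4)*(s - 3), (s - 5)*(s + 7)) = s - 5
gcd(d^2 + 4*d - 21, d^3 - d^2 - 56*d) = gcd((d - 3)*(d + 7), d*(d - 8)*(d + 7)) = d + 7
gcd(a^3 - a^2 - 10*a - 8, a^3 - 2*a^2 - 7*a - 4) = a^2 - 3*a - 4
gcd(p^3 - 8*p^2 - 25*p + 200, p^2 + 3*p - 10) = p + 5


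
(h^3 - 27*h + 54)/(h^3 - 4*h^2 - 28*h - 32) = (-h^3 + 27*h - 54)/(-h^3 + 4*h^2 + 28*h + 32)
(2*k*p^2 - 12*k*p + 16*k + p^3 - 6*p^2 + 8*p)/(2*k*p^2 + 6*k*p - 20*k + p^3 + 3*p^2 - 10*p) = (p - 4)/(p + 5)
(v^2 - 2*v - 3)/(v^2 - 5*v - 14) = (-v^2 + 2*v + 3)/(-v^2 + 5*v + 14)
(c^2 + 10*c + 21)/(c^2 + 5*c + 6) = (c + 7)/(c + 2)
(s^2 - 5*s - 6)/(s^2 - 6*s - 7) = (s - 6)/(s - 7)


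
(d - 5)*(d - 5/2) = d^2 - 15*d/2 + 25/2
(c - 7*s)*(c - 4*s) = c^2 - 11*c*s + 28*s^2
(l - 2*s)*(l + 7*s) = l^2 + 5*l*s - 14*s^2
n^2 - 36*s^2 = (n - 6*s)*(n + 6*s)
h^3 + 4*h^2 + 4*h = h*(h + 2)^2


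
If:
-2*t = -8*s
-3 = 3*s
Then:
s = -1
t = -4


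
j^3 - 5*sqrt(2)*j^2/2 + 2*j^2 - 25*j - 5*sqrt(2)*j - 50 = (j + 2)*(j - 5*sqrt(2))*(j + 5*sqrt(2)/2)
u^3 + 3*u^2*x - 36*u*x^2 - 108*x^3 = (u - 6*x)*(u + 3*x)*(u + 6*x)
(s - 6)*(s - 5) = s^2 - 11*s + 30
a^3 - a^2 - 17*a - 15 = (a - 5)*(a + 1)*(a + 3)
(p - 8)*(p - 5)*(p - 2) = p^3 - 15*p^2 + 66*p - 80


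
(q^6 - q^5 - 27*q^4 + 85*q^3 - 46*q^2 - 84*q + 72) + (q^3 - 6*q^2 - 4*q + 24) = q^6 - q^5 - 27*q^4 + 86*q^3 - 52*q^2 - 88*q + 96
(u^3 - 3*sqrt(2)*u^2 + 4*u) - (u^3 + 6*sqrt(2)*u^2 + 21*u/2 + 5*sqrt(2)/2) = -9*sqrt(2)*u^2 - 13*u/2 - 5*sqrt(2)/2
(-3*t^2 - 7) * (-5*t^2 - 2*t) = 15*t^4 + 6*t^3 + 35*t^2 + 14*t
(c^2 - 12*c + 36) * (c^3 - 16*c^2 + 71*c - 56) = c^5 - 28*c^4 + 299*c^3 - 1484*c^2 + 3228*c - 2016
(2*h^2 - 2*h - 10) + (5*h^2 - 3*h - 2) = 7*h^2 - 5*h - 12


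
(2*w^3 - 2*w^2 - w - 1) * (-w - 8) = -2*w^4 - 14*w^3 + 17*w^2 + 9*w + 8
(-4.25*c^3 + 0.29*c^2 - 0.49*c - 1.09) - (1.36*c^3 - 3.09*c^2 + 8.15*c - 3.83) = -5.61*c^3 + 3.38*c^2 - 8.64*c + 2.74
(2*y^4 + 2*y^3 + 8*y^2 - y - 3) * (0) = 0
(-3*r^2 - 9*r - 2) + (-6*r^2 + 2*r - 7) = -9*r^2 - 7*r - 9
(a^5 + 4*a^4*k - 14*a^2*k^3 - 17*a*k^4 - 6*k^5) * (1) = a^5 + 4*a^4*k - 14*a^2*k^3 - 17*a*k^4 - 6*k^5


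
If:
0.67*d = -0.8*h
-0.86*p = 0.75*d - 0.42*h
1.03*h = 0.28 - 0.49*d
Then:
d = -0.75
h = 0.63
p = 0.96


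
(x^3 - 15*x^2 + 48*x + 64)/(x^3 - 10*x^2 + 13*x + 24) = (x - 8)/(x - 3)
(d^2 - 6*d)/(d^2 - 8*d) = (d - 6)/(d - 8)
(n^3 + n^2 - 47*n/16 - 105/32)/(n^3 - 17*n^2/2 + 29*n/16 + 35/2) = (n + 3/2)/(n - 8)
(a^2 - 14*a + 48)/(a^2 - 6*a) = (a - 8)/a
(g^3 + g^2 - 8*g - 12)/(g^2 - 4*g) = (g^3 + g^2 - 8*g - 12)/(g*(g - 4))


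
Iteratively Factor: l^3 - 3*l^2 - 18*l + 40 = (l - 5)*(l^2 + 2*l - 8) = (l - 5)*(l + 4)*(l - 2)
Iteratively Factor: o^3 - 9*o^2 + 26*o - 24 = (o - 4)*(o^2 - 5*o + 6) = (o - 4)*(o - 2)*(o - 3)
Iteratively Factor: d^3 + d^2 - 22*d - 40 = (d - 5)*(d^2 + 6*d + 8) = (d - 5)*(d + 2)*(d + 4)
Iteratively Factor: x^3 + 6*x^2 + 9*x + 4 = (x + 1)*(x^2 + 5*x + 4) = (x + 1)^2*(x + 4)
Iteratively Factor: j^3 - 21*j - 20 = (j + 1)*(j^2 - j - 20) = (j + 1)*(j + 4)*(j - 5)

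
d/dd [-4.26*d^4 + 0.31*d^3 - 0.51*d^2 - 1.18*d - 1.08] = -17.04*d^3 + 0.93*d^2 - 1.02*d - 1.18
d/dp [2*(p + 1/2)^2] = 4*p + 2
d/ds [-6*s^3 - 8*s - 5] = -18*s^2 - 8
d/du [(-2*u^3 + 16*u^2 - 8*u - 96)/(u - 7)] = 2*(-2*u^3 + 29*u^2 - 112*u + 76)/(u^2 - 14*u + 49)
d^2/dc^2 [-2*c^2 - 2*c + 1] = -4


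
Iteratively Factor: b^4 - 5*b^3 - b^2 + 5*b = (b + 1)*(b^3 - 6*b^2 + 5*b) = (b - 5)*(b + 1)*(b^2 - b) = (b - 5)*(b - 1)*(b + 1)*(b)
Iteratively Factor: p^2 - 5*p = (p)*(p - 5)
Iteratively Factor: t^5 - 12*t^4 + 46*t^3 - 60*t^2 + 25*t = (t - 1)*(t^4 - 11*t^3 + 35*t^2 - 25*t) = t*(t - 1)*(t^3 - 11*t^2 + 35*t - 25) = t*(t - 5)*(t - 1)*(t^2 - 6*t + 5) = t*(t - 5)*(t - 1)^2*(t - 5)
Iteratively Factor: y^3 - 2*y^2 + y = (y - 1)*(y^2 - y) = (y - 1)^2*(y)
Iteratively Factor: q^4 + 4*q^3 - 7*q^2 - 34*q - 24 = (q + 1)*(q^3 + 3*q^2 - 10*q - 24) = (q - 3)*(q + 1)*(q^2 + 6*q + 8) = (q - 3)*(q + 1)*(q + 4)*(q + 2)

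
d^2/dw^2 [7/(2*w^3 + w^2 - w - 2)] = 14*(-(6*w + 1)*(2*w^3 + w^2 - w - 2) + (6*w^2 + 2*w - 1)^2)/(2*w^3 + w^2 - w - 2)^3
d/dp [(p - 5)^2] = 2*p - 10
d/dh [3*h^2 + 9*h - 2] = 6*h + 9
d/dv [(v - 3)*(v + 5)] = 2*v + 2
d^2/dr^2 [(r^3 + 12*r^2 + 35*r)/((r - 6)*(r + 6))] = 2*(71*r^3 + 1296*r^2 + 7668*r + 15552)/(r^6 - 108*r^4 + 3888*r^2 - 46656)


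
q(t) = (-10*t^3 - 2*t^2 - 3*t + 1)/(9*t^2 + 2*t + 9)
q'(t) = (-18*t - 2)*(-10*t^3 - 2*t^2 - 3*t + 1)/(9*t^2 + 2*t + 9)^2 + (-30*t^2 - 4*t - 3)/(9*t^2 + 2*t + 9) = (-90*t^4 - 40*t^3 - 247*t^2 - 54*t - 29)/(81*t^4 + 36*t^3 + 166*t^2 + 36*t + 81)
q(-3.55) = 3.76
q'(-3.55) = -1.16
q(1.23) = -0.97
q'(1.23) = -1.19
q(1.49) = -1.28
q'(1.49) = -1.21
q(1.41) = -1.19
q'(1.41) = -1.21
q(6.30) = -6.86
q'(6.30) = -1.13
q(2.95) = -3.02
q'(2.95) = -1.17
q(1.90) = -1.78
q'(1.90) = -1.20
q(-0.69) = 0.45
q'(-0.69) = -0.82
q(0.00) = 0.11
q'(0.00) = -0.36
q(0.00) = 0.11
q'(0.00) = -0.36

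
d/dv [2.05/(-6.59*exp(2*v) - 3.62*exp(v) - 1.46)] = (27.019*exp(v) + 7.421)*exp(v)/(6.59*exp(2*v) + 3.62*exp(v) + 1.46)^2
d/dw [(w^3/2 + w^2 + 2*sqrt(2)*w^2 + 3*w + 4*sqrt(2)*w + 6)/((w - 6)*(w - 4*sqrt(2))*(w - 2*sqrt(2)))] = (-5*sqrt(2)*w^4 - 4*w^4 + 10*w^3 + 28*sqrt(2)*w^3 + 64*w^2 + 110*sqrt(2)*w^2 - 312*sqrt(2)*w - 120*w - 600*sqrt(2) - 384)/(w^6 - 12*sqrt(2)*w^5 - 12*w^5 + 140*w^4 + 144*sqrt(2)*w^4 - 1248*w^3 - 624*sqrt(2)*w^3 + 2304*sqrt(2)*w^2 + 4000*w^2 - 6912*sqrt(2)*w - 3072*w + 9216)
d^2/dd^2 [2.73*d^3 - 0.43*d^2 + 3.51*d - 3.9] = 16.38*d - 0.86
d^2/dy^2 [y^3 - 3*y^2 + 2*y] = 6*y - 6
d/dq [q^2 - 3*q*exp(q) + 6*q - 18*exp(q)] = -3*q*exp(q) + 2*q - 21*exp(q) + 6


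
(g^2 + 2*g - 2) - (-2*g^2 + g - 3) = 3*g^2 + g + 1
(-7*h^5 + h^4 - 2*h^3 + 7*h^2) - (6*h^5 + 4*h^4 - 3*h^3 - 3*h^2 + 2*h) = -13*h^5 - 3*h^4 + h^3 + 10*h^2 - 2*h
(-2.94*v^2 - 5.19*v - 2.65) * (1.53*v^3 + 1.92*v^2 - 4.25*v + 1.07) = -4.4982*v^5 - 13.5855*v^4 - 1.5243*v^3 + 13.8237*v^2 + 5.7092*v - 2.8355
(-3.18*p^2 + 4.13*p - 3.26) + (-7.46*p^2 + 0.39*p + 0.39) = -10.64*p^2 + 4.52*p - 2.87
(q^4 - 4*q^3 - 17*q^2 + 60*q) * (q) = q^5 - 4*q^4 - 17*q^3 + 60*q^2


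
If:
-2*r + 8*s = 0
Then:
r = 4*s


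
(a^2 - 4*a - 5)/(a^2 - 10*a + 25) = (a + 1)/(a - 5)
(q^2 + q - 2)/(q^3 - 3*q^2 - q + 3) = (q + 2)/(q^2 - 2*q - 3)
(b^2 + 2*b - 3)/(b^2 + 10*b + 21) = (b - 1)/(b + 7)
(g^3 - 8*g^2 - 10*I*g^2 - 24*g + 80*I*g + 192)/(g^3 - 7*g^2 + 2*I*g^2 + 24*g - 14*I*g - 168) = (g^2 + g*(-8 - 6*I) + 48*I)/(g^2 + g*(-7 + 6*I) - 42*I)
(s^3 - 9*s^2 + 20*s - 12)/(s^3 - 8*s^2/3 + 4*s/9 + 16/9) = 9*(s^2 - 7*s + 6)/(9*s^2 - 6*s - 8)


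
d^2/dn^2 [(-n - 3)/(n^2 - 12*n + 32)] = 2*(-4*(n - 6)^2*(n + 3) + 3*(n - 3)*(n^2 - 12*n + 32))/(n^2 - 12*n + 32)^3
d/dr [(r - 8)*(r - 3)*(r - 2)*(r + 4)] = 4*r^3 - 27*r^2 - 12*r + 136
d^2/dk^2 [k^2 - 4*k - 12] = 2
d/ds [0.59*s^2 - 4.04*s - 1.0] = 1.18*s - 4.04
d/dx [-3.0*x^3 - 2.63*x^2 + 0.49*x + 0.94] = -9.0*x^2 - 5.26*x + 0.49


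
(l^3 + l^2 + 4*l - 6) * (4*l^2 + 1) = 4*l^5 + 4*l^4 + 17*l^3 - 23*l^2 + 4*l - 6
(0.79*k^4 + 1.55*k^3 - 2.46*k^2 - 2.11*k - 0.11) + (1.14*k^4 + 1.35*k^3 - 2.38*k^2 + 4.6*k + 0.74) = 1.93*k^4 + 2.9*k^3 - 4.84*k^2 + 2.49*k + 0.63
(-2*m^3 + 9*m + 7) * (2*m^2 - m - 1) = -4*m^5 + 2*m^4 + 20*m^3 + 5*m^2 - 16*m - 7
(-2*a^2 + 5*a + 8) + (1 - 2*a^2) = -4*a^2 + 5*a + 9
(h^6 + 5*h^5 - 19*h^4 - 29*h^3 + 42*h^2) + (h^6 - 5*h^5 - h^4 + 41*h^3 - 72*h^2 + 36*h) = 2*h^6 - 20*h^4 + 12*h^3 - 30*h^2 + 36*h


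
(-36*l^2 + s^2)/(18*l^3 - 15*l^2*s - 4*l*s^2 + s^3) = (6*l + s)/(-3*l^2 + 2*l*s + s^2)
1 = 1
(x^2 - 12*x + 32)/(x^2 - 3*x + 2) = (x^2 - 12*x + 32)/(x^2 - 3*x + 2)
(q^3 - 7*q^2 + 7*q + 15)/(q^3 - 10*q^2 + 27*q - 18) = (q^2 - 4*q - 5)/(q^2 - 7*q + 6)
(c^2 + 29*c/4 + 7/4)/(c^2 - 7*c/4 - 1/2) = (c + 7)/(c - 2)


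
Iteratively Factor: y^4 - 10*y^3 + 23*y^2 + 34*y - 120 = (y - 5)*(y^3 - 5*y^2 - 2*y + 24) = (y - 5)*(y - 3)*(y^2 - 2*y - 8) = (y - 5)*(y - 4)*(y - 3)*(y + 2)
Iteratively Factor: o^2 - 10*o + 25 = (o - 5)*(o - 5)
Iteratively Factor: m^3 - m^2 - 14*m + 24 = (m + 4)*(m^2 - 5*m + 6) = (m - 3)*(m + 4)*(m - 2)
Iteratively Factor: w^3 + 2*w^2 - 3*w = (w)*(w^2 + 2*w - 3) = w*(w + 3)*(w - 1)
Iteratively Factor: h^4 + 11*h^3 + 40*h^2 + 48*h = (h + 4)*(h^3 + 7*h^2 + 12*h) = (h + 4)^2*(h^2 + 3*h) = h*(h + 4)^2*(h + 3)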